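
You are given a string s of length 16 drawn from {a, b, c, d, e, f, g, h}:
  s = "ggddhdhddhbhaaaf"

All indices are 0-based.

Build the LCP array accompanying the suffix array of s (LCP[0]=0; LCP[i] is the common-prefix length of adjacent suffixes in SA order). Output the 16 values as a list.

[0, 2, 1, 0, 0, 3, 1, 2, 3, 0, 0, 1, 0, 1, 1, 2]

rank | idx | suffix
   0 |  12 | aaaf
   1 |  13 | aaf
   2 |  14 | af
   3 |  10 | bhaaaf
   4 |   7 | ddhbhaaaf
   5 |   2 | ddhdhddhbhaaaf
   6 |   8 | dhbhaaaf
   7 |   5 | dhddhbhaaaf
   8 |   3 | dhdhddhbhaaaf
   9 |  15 | f
  10 |   1 | gddhdhddhbhaaaf
  11 |   0 | ggddhdhddhbhaaaf
  12 |  11 | haaaf
  13 |   9 | hbhaaaf
  14 |   6 | hddhbhaaaf
  15 |   4 | hdhddhbhaaaf

SA = [12, 13, 14, 10, 7, 2, 8, 5, 3, 15, 1, 0, 11, 9, 6, 4]
[i] adj suffixes → lcp
  [1] 12/13 → 2 ('aa')
  [2] 13/14 → 1 ('a')
  [3] 14/10 → 0 ('')
  [4] 10/7 → 0 ('')
  [5] 7/2 → 3 ('ddh')
  [6] 2/8 → 1 ('d')
  [7] 8/5 → 2 ('dh')
  [8] 5/3 → 3 ('dhd')
  [9] 3/15 → 0 ('')
  [10] 15/1 → 0 ('')
  [11] 1/0 → 1 ('g')
  [12] 0/11 → 0 ('')
  [13] 11/9 → 1 ('h')
  [14] 9/6 → 1 ('h')
  [15] 6/4 → 2 ('hd')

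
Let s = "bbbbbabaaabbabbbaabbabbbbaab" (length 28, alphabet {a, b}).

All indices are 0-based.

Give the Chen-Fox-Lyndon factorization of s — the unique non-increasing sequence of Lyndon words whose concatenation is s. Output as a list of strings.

emit factor 1: 'b' (i=0, period=1)
emit factor 2: 'b' (i=1, period=1)
emit factor 3: 'b' (i=2, period=1)
emit factor 4: 'b' (i=3, period=1)
emit factor 5: 'b' (i=4, period=1)
emit factor 6: 'ab' (i=5, period=2)
emit factor 7: 'aaabbabbbaabbabbbbaab' (i=7, period=21)

["b", "b", "b", "b", "b", "ab", "aaabbabbbaabbabbbbaab"]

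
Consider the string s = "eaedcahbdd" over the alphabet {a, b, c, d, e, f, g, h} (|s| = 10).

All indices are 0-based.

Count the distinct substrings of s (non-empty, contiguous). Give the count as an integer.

rank | idx | suffix
   0 |   1 | aedcahbdd
   1 |   5 | ahbdd
   2 |   7 | bdd
   3 |   4 | cahbdd
   4 |   9 | d
   5 |   3 | dcahbdd
   6 |   8 | dd
   7 |   0 | eaedcahbdd
   8 |   2 | edcahbdd
   9 |   6 | hbdd

SA = [1, 5, 7, 4, 9, 3, 8, 0, 2, 6]
i: (SA[i-1],SA[i]) lcp shared
  1: (1,5) 1 'a'
  2: (5,7) 0 ''
  3: (7,4) 0 ''
  4: (4,9) 0 ''
  5: (9,3) 1 'd'
  6: (3,8) 1 'd'
  7: (8,0) 0 ''
  8: (0,2) 1 'e'
  9: (2,6) 0 ''

n(n+1)/2 = 10·11/2 = 55
Σ LCP = 0 + 1 + 0 + 0 + 0 + 1 + 1 + 0 + 1 + 0 = 4
distinct = 55 − 4 = 51

51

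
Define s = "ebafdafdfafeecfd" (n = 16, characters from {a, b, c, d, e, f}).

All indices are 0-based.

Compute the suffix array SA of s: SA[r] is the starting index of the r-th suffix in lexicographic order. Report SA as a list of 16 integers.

rank→(start, suffix):
  0 → (2, 'afdafdfafeecfd')
  1 → (5, 'afdfafeecfd')
  2 → (9, 'afeecfd')
  3 → (1, 'bafdafdfafeecfd')
  4 → (13, 'cfd')
  5 → (15, 'd')
  6 → (4, 'dafdfafeecfd')
  7 → (7, 'dfafeecfd')
  8 → (0, 'ebafdafdfafeecfd')
  9 → (12, 'ecfd')
  10 → (11, 'eecfd')
  11 → (8, 'fafeecfd')
  12 → (14, 'fd')
  13 → (3, 'fdafdfafeecfd')
  14 → (6, 'fdfafeecfd')
  15 → (10, 'feecfd')

[2, 5, 9, 1, 13, 15, 4, 7, 0, 12, 11, 8, 14, 3, 6, 10]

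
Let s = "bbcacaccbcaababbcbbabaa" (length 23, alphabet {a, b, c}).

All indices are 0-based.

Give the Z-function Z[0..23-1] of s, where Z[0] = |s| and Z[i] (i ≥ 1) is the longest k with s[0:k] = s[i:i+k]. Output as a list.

[23, 1, 0, 0, 0, 0, 0, 0, 1, 0, 0, 0, 1, 0, 3, 1, 0, 2, 1, 0, 1, 0, 0]

Z[0]=23
i=1: i≥r, start 0; Z[1]=1 extend→box=[1,2)
i=2: i≥r, start 0; Z[2]=0
i=3: i≥r, start 0; Z[3]=0
i=4: i≥r, start 0; Z[4]=0
i=5: i≥r, start 0; Z[5]=0
i=6: i≥r, start 0; Z[6]=0
i=7: i≥r, start 0; Z[7]=0
i=8: i≥r, start 0; Z[8]=1 extend→box=[8,9)
i=9: i≥r, start 0; Z[9]=0
i=10: i≥r, start 0; Z[10]=0
i=11: i≥r, start 0; Z[11]=0
i=12: i≥r, start 0; Z[12]=1 extend→box=[12,13)
i=13: i≥r, start 0; Z[13]=0
i=14: i≥r, start 0; Z[14]=3 extend→box=[14,17)
i=15: min(r-i=2, Z[1]=1)=1; Z[15]=1
i=16: min(r-i=1, Z[2]=0)=0; Z[16]=0
i=17: i≥r, start 0; Z[17]=2 extend→box=[17,19)
i=18: min(r-i=1, Z[1]=1)=1; Z[18]=1
i=19: i≥r, start 0; Z[19]=0
i=20: i≥r, start 0; Z[20]=1 extend→box=[20,21)
i=21: i≥r, start 0; Z[21]=0
i=22: i≥r, start 0; Z[22]=0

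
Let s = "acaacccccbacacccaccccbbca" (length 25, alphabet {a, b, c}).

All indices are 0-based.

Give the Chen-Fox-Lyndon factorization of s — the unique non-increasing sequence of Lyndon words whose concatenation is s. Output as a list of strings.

emit factor 1: 'ac' (i=0, period=2)
emit factor 2: 'aacccccbacacccaccccbbc' (i=2, period=22)
emit factor 3: 'a' (i=24, period=1)

["ac", "aacccccbacacccaccccbbc", "a"]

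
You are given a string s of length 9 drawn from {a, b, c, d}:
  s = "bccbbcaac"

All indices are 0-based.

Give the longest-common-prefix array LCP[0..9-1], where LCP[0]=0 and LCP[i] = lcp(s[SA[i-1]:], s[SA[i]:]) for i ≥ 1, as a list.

sorted suffixes:
  #0 SA[0]=6  'aac'
  #1 SA[1]=7  'ac'
  #2 SA[2]=3  'bbcaac'
  #3 SA[3]=4  'bcaac'
  #4 SA[4]=0  'bccbbcaac'
  #5 SA[5]=8  'c'
  #6 SA[6]=5  'caac'
  #7 SA[7]=2  'cbbcaac'
  #8 SA[8]=1  'ccbbcaac'

SA = [6, 7, 3, 4, 0, 8, 5, 2, 1]
rank  pair      lcp
   1  s[6:],s[7:]  1  'a'
   2  s[7:],s[3:]  0  ''
   3  s[3:],s[4:]  1  'b'
   4  s[4:],s[0:]  2  'bc'
   5  s[0:],s[8:]  0  ''
   6  s[8:],s[5:]  1  'c'
   7  s[5:],s[2:]  1  'c'
   8  s[2:],s[1:]  1  'c'

[0, 1, 0, 1, 2, 0, 1, 1, 1]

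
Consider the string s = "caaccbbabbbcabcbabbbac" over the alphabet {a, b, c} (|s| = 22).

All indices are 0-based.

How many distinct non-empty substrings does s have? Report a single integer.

215

rank→(start, suffix):
  0 → (1, 'aaccbbabbbcabcbabbbac')
  1 → (16, 'abbbac')
  2 → (7, 'abbbcabcbabbbac')
  3 → (12, 'abcbabbbac')
  4 → (20, 'ac')
  5 → (2, 'accbbabbbcabcbabbbac')
  6 → (15, 'babbbac')
  7 → (6, 'babbbcabcbabbbac')
  8 → (19, 'bac')
  9 → (5, 'bbabbbcabcbabbbac')
  10 → (18, 'bbac')
  11 → (17, 'bbbac')
  12 → (8, 'bbbcabcbabbbac')
  13 → (9, 'bbcabcbabbbac')
  14 → (10, 'bcabcbabbbac')
  15 → (13, 'bcbabbbac')
  16 → (21, 'c')
  17 → (0, 'caaccbbabbbcabcbabbbac')
  18 → (11, 'cabcbabbbac')
  19 → (14, 'cbabbbac')
  20 → (4, 'cbbabbbcabcbabbbac')
  21 → (3, 'ccbbabbbcabcbabbbac')

SA = [1, 16, 7, 12, 20, 2, 15, 6, 19, 5, 18, 17, 8, 9, 10, 13, 21, 0, 11, 14, 4, 3]
rank  pair      lcp
   1  s[1:],s[16:]  1  'a'
   2  s[16:],s[7:]  4  'abbb'
   3  s[7:],s[12:]  2  'ab'
   4  s[12:],s[20:]  1  'a'
   5  s[20:],s[2:]  2  'ac'
   6  s[2:],s[15:]  0  ''
   7  s[15:],s[6:]  5  'babbb'
   8  s[6:],s[19:]  2  'ba'
   9  s[19:],s[5:]  1  'b'
  10  s[5:],s[18:]  3  'bba'
  11  s[18:],s[17:]  2  'bb'
  12  s[17:],s[8:]  3  'bbb'
  13  s[8:],s[9:]  2  'bb'
  14  s[9:],s[10:]  1  'b'
  15  s[10:],s[13:]  2  'bc'
  16  s[13:],s[21:]  0  ''
  17  s[21:],s[0:]  1  'c'
  18  s[0:],s[11:]  2  'ca'
  19  s[11:],s[14:]  1  'c'
  20  s[14:],s[4:]  2  'cb'
  21  s[4:],s[3:]  1  'c'

n(n+1)/2 = 22·23/2 = 253
Σ LCP = 0 + 1 + 4 + 2 + 1 + 2 + 0 + 5 + 2 + 1 + 3 + 2 + 3 + 2 + 1 + 2 + 0 + 1 + 2 + 1 + 2 + 1 = 38
distinct = 253 − 38 = 215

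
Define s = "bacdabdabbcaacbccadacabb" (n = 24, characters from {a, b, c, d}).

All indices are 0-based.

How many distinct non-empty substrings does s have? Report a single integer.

sorted suffixes:
  #0 SA[0]=11  'aacbccadacabb'
  #1 SA[1]=21  'abb'
  #2 SA[2]=7  'abbcaacbccadacabb'
  #3 SA[3]=4  'abdabbcaacbccadacabb'
  #4 SA[4]=19  'acabb'
  #5 SA[5]=12  'acbccadacabb'
  #6 SA[6]=1  'acdabdabbcaacbccadacabb'
  #7 SA[7]=17  'adacabb'
  #8 SA[8]=23  'b'
  #9 SA[9]=0  'bacdabdabbcaacbccadacabb'
  #10 SA[10]=22  'bb'
  #11 SA[11]=8  'bbcaacbccadacabb'
  #12 SA[12]=9  'bcaacbccadacabb'
  #13 SA[13]=14  'bccadacabb'
  #14 SA[14]=5  'bdabbcaacbccadacabb'
  #15 SA[15]=10  'caacbccadacabb'
  #16 SA[16]=20  'cabb'
  #17 SA[17]=16  'cadacabb'
  #18 SA[18]=13  'cbccadacabb'
  #19 SA[19]=15  'ccadacabb'
  #20 SA[20]=2  'cdabdabbcaacbccadacabb'
  #21 SA[21]=6  'dabbcaacbccadacabb'
  #22 SA[22]=3  'dabdabbcaacbccadacabb'
  #23 SA[23]=18  'dacabb'

SA = [11, 21, 7, 4, 19, 12, 1, 17, 23, 0, 22, 8, 9, 14, 5, 10, 20, 16, 13, 15, 2, 6, 3, 18]
rank  pair      lcp
   1  s[11:],s[21:]  1  'a'
   2  s[21:],s[7:]  3  'abb'
   3  s[7:],s[4:]  2  'ab'
   4  s[4:],s[19:]  1  'a'
   5  s[19:],s[12:]  2  'ac'
   6  s[12:],s[1:]  2  'ac'
   7  s[1:],s[17:]  1  'a'
   8  s[17:],s[23:]  0  ''
   9  s[23:],s[0:]  1  'b'
  10  s[0:],s[22:]  1  'b'
  11  s[22:],s[8:]  2  'bb'
  12  s[8:],s[9:]  1  'b'
  13  s[9:],s[14:]  2  'bc'
  14  s[14:],s[5:]  1  'b'
  15  s[5:],s[10:]  0  ''
  16  s[10:],s[20:]  2  'ca'
  17  s[20:],s[16:]  2  'ca'
  18  s[16:],s[13:]  1  'c'
  19  s[13:],s[15:]  1  'c'
  20  s[15:],s[2:]  1  'c'
  21  s[2:],s[6:]  0  ''
  22  s[6:],s[3:]  3  'dab'
  23  s[3:],s[18:]  2  'da'

n(n+1)/2 = 24·25/2 = 300
Σ LCP = 0 + 1 + 3 + 2 + 1 + 2 + 2 + 1 + 0 + 1 + 1 + 2 + 1 + 2 + 1 + 0 + 2 + 2 + 1 + 1 + 1 + 0 + 3 + 2 = 32
distinct = 300 − 32 = 268

268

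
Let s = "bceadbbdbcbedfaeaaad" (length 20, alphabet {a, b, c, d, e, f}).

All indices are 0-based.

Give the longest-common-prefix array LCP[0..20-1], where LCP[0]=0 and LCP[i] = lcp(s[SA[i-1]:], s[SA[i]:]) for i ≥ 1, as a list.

rank→(start, suffix):
  0 → (16, 'aaad')
  1 → (17, 'aad')
  2 → (18, 'ad')
  3 → (3, 'adbbdbcbedfaeaaad')
  4 → (14, 'aeaaad')
  5 → (5, 'bbdbcbedfaeaaad')
  6 → (8, 'bcbedfaeaaad')
  7 → (0, 'bceadbbdbcbedfaeaaad')
  8 → (6, 'bdbcbedfaeaaad')
  9 → (10, 'bedfaeaaad')
  10 → (9, 'cbedfaeaaad')
  11 → (1, 'ceadbbdbcbedfaeaaad')
  12 → (19, 'd')
  13 → (4, 'dbbdbcbedfaeaaad')
  14 → (7, 'dbcbedfaeaaad')
  15 → (12, 'dfaeaaad')
  16 → (15, 'eaaad')
  17 → (2, 'eadbbdbcbedfaeaaad')
  18 → (11, 'edfaeaaad')
  19 → (13, 'faeaaad')

SA = [16, 17, 18, 3, 14, 5, 8, 0, 6, 10, 9, 1, 19, 4, 7, 12, 15, 2, 11, 13]
rank  pair      lcp
   1  s[16:],s[17:]  2  'aa'
   2  s[17:],s[18:]  1  'a'
   3  s[18:],s[3:]  2  'ad'
   4  s[3:],s[14:]  1  'a'
   5  s[14:],s[5:]  0  ''
   6  s[5:],s[8:]  1  'b'
   7  s[8:],s[0:]  2  'bc'
   8  s[0:],s[6:]  1  'b'
   9  s[6:],s[10:]  1  'b'
  10  s[10:],s[9:]  0  ''
  11  s[9:],s[1:]  1  'c'
  12  s[1:],s[19:]  0  ''
  13  s[19:],s[4:]  1  'd'
  14  s[4:],s[7:]  2  'db'
  15  s[7:],s[12:]  1  'd'
  16  s[12:],s[15:]  0  ''
  17  s[15:],s[2:]  2  'ea'
  18  s[2:],s[11:]  1  'e'
  19  s[11:],s[13:]  0  ''

[0, 2, 1, 2, 1, 0, 1, 2, 1, 1, 0, 1, 0, 1, 2, 1, 0, 2, 1, 0]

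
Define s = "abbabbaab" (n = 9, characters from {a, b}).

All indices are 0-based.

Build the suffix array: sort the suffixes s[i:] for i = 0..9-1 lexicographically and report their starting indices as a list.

rank | idx | suffix
   0 |   6 | aab
   1 |   7 | ab
   2 |   3 | abbaab
   3 |   0 | abbabbaab
   4 |   8 | b
   5 |   5 | baab
   6 |   2 | babbaab
   7 |   4 | bbaab
   8 |   1 | bbabbaab

[6, 7, 3, 0, 8, 5, 2, 4, 1]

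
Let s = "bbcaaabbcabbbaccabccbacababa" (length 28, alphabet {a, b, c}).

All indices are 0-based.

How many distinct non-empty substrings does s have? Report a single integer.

355

sorted suffixes:
  #0 SA[0]=27  'a'
  #1 SA[1]=3  'aaabbcabbbaccabccbacababa'
  #2 SA[2]=4  'aabbcabbbaccabccbacababa'
  #3 SA[3]=25  'aba'
  #4 SA[4]=23  'ababa'
  #5 SA[5]=9  'abbbaccabccbacababa'
  #6 SA[6]=5  'abbcabbbaccabccbacababa'
  #7 SA[7]=16  'abccbacababa'
  #8 SA[8]=21  'acababa'
  #9 SA[9]=13  'accabccbacababa'
  #10 SA[10]=26  'ba'
  #11 SA[11]=24  'baba'
  #12 SA[12]=20  'bacababa'
  #13 SA[13]=12  'baccabccbacababa'
  #14 SA[14]=11  'bbaccabccbacababa'
  #15 SA[15]=10  'bbbaccabccbacababa'
  #16 SA[16]=0  'bbcaaabbcabbbaccabccbacababa'
  #17 SA[17]=6  'bbcabbbaccabccbacababa'
  #18 SA[18]=1  'bcaaabbcabbbaccabccbacababa'
  #19 SA[19]=7  'bcabbbaccabccbacababa'
  #20 SA[20]=17  'bccbacababa'
  #21 SA[21]=2  'caaabbcabbbaccabccbacababa'
  #22 SA[22]=22  'cababa'
  #23 SA[23]=8  'cabbbaccabccbacababa'
  #24 SA[24]=15  'cabccbacababa'
  #25 SA[25]=19  'cbacababa'
  #26 SA[26]=14  'ccabccbacababa'
  #27 SA[27]=18  'ccbacababa'

SA = [27, 3, 4, 25, 23, 9, 5, 16, 21, 13, 26, 24, 20, 12, 11, 10, 0, 6, 1, 7, 17, 2, 22, 8, 15, 19, 14, 18]
[i] adj suffixes → lcp
  [1] 27/3 → 1 ('a')
  [2] 3/4 → 2 ('aa')
  [3] 4/25 → 1 ('a')
  [4] 25/23 → 3 ('aba')
  [5] 23/9 → 2 ('ab')
  [6] 9/5 → 3 ('abb')
  [7] 5/16 → 2 ('ab')
  [8] 16/21 → 1 ('a')
  [9] 21/13 → 2 ('ac')
  [10] 13/26 → 0 ('')
  [11] 26/24 → 2 ('ba')
  [12] 24/20 → 2 ('ba')
  [13] 20/12 → 3 ('bac')
  [14] 12/11 → 1 ('b')
  [15] 11/10 → 2 ('bb')
  [16] 10/0 → 2 ('bb')
  [17] 0/6 → 4 ('bbca')
  [18] 6/1 → 1 ('b')
  [19] 1/7 → 3 ('bca')
  [20] 7/17 → 2 ('bc')
  [21] 17/2 → 0 ('')
  [22] 2/22 → 2 ('ca')
  [23] 22/8 → 3 ('cab')
  [24] 8/15 → 3 ('cab')
  [25] 15/19 → 1 ('c')
  [26] 19/14 → 1 ('c')
  [27] 14/18 → 2 ('cc')

n(n+1)/2 = 28·29/2 = 406
Σ LCP = 0 + 1 + 2 + 1 + 3 + 2 + 3 + 2 + 1 + 2 + 0 + 2 + 2 + 3 + 1 + 2 + 2 + 4 + 1 + 3 + 2 + 0 + 2 + 3 + 3 + 1 + 1 + 2 = 51
distinct = 406 − 51 = 355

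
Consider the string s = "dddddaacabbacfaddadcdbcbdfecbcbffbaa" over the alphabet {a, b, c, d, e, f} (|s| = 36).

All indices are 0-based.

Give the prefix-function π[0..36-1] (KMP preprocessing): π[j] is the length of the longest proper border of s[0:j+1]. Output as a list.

[0, 1, 2, 3, 4, 0, 0, 0, 0, 0, 0, 0, 0, 0, 0, 1, 2, 0, 1, 0, 1, 0, 0, 0, 1, 0, 0, 0, 0, 0, 0, 0, 0, 0, 0, 0]

π[0] = 0
j=1 s[j]='d': π[1]=1 (border 'd')
j=2 s[j]='d': π[2]=2 (border 'dd')
j=3 s[j]='d': π[3]=3 (border 'ddd')
j=4 s[j]='d': π[4]=4 (border 'dddd')
j=5 s[j]='a': k: 4→3→2→1→0; π[5]=0 (border '')
j=6 s[j]='a': π[6]=0 (border '')
j=7 s[j]='c': π[7]=0 (border '')
j=8 s[j]='a': π[8]=0 (border '')
j=9 s[j]='b': π[9]=0 (border '')
j=10 s[j]='b': π[10]=0 (border '')
j=11 s[j]='a': π[11]=0 (border '')
j=12 s[j]='c': π[12]=0 (border '')
j=13 s[j]='f': π[13]=0 (border '')
j=14 s[j]='a': π[14]=0 (border '')
j=15 s[j]='d': π[15]=1 (border 'd')
j=16 s[j]='d': π[16]=2 (border 'dd')
j=17 s[j]='a': k: 2→1→0; π[17]=0 (border '')
j=18 s[j]='d': π[18]=1 (border 'd')
j=19 s[j]='c': k: 1→0; π[19]=0 (border '')
j=20 s[j]='d': π[20]=1 (border 'd')
j=21 s[j]='b': k: 1→0; π[21]=0 (border '')
j=22 s[j]='c': π[22]=0 (border '')
j=23 s[j]='b': π[23]=0 (border '')
j=24 s[j]='d': π[24]=1 (border 'd')
j=25 s[j]='f': k: 1→0; π[25]=0 (border '')
j=26 s[j]='e': π[26]=0 (border '')
j=27 s[j]='c': π[27]=0 (border '')
j=28 s[j]='b': π[28]=0 (border '')
j=29 s[j]='c': π[29]=0 (border '')
j=30 s[j]='b': π[30]=0 (border '')
j=31 s[j]='f': π[31]=0 (border '')
j=32 s[j]='f': π[32]=0 (border '')
j=33 s[j]='b': π[33]=0 (border '')
j=34 s[j]='a': π[34]=0 (border '')
j=35 s[j]='a': π[35]=0 (border '')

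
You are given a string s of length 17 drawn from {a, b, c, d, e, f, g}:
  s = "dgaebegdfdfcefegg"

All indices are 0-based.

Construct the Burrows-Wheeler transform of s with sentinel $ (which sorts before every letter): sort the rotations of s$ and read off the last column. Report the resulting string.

ggeffg$acbfddegdee

rank  rotation            last
    0  $dgaebegdfdfcefegg  g
    1  aebegdfdfcefegg$dg  g
    2  begdfdfcefegg$dgae  e
    3  cefegg$dgaebegdfdf  f
    4  dfcefegg$dgaebegdf  f
    5  dfdfcefegg$dgaebeg  g
    6  dgaebegdfdfcefegg$  $
    7  ebegdfdfcefegg$dga  a
    8  efegg$dgaebegdfdfc  c
    9  egdfdfcefegg$dgaeb  b
   10  egg$dgaebegdfdfcef  f
   11  fcefegg$dgaebegdfd  d
   12  fdfcefegg$dgaebegd  d
   13  fegg$dgaebegdfdfce  e
   14  g$dgaebegdfdfcefeg  g
   15  gaebegdfdfcefegg$d  d
   16  gdfdfcefegg$dgaebe  e
   17  gg$dgaebegdfdfcefe  e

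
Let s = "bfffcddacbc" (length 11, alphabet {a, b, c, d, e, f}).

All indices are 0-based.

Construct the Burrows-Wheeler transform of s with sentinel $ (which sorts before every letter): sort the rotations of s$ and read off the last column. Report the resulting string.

rank  rotation      last
    0  $bfffcddacbc  c
    1  acbc$bfffcdd  d
    2  bc$bfffcddac  c
    3  bfffcddacbc$  $
    4  c$bfffcddacb  b
    5  cbc$bfffcdda  a
    6  cddacbc$bfff  f
    7  dacbc$bfffcd  d
    8  ddacbc$bfffc  c
    9  fcddacbc$bff  f
   10  ffcddacbc$bf  f
   11  fffcddacbc$b  b

cdc$bafdcffb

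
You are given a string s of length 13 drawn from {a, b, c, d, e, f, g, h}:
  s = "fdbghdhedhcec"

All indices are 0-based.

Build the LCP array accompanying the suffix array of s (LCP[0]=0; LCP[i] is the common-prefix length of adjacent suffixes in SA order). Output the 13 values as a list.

sorted suffixes:
  #0 SA[0]=2  'bghdhedhcec'
  #1 SA[1]=12  'c'
  #2 SA[2]=10  'cec'
  #3 SA[3]=1  'dbghdhedhcec'
  #4 SA[4]=8  'dhcec'
  #5 SA[5]=5  'dhedhcec'
  #6 SA[6]=11  'ec'
  #7 SA[7]=7  'edhcec'
  #8 SA[8]=0  'fdbghdhedhcec'
  #9 SA[9]=3  'ghdhedhcec'
  #10 SA[10]=9  'hcec'
  #11 SA[11]=4  'hdhedhcec'
  #12 SA[12]=6  'hedhcec'

SA = [2, 12, 10, 1, 8, 5, 11, 7, 0, 3, 9, 4, 6]
[i] adj suffixes → lcp
  [1] 2/12 → 0 ('')
  [2] 12/10 → 1 ('c')
  [3] 10/1 → 0 ('')
  [4] 1/8 → 1 ('d')
  [5] 8/5 → 2 ('dh')
  [6] 5/11 → 0 ('')
  [7] 11/7 → 1 ('e')
  [8] 7/0 → 0 ('')
  [9] 0/3 → 0 ('')
  [10] 3/9 → 0 ('')
  [11] 9/4 → 1 ('h')
  [12] 4/6 → 1 ('h')

[0, 0, 1, 0, 1, 2, 0, 1, 0, 0, 0, 1, 1]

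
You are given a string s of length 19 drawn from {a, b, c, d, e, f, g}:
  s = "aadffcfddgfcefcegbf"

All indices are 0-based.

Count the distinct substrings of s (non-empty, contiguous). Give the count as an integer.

174

rank | idx | suffix
   0 |   0 | aadffcfddgfcefcegbf
   1 |   1 | adffcfddgfcefcegbf
   2 |  17 | bf
   3 |  11 | cefcegbf
   4 |  14 | cegbf
   5 |   5 | cfddgfcefcegbf
   6 |   7 | ddgfcefcegbf
   7 |   2 | dffcfddgfcefcegbf
   8 |   8 | dgfcefcegbf
   9 |  12 | efcegbf
  10 |  15 | egbf
  11 |  18 | f
  12 |  10 | fcefcegbf
  13 |  13 | fcegbf
  14 |   4 | fcfddgfcefcegbf
  15 |   6 | fddgfcefcegbf
  16 |   3 | ffcfddgfcefcegbf
  17 |  16 | gbf
  18 |   9 | gfcefcegbf

SA = [0, 1, 17, 11, 14, 5, 7, 2, 8, 12, 15, 18, 10, 13, 4, 6, 3, 16, 9]
rank  pair      lcp
   1  s[0:],s[1:]  1  'a'
   2  s[1:],s[17:]  0  ''
   3  s[17:],s[11:]  0  ''
   4  s[11:],s[14:]  2  'ce'
   5  s[14:],s[5:]  1  'c'
   6  s[5:],s[7:]  0  ''
   7  s[7:],s[2:]  1  'd'
   8  s[2:],s[8:]  1  'd'
   9  s[8:],s[12:]  0  ''
  10  s[12:],s[15:]  1  'e'
  11  s[15:],s[18:]  0  ''
  12  s[18:],s[10:]  1  'f'
  13  s[10:],s[13:]  3  'fce'
  14  s[13:],s[4:]  2  'fc'
  15  s[4:],s[6:]  1  'f'
  16  s[6:],s[3:]  1  'f'
  17  s[3:],s[16:]  0  ''
  18  s[16:],s[9:]  1  'g'

n(n+1)/2 = 19·20/2 = 190
Σ LCP = 0 + 1 + 0 + 0 + 2 + 1 + 0 + 1 + 1 + 0 + 1 + 0 + 1 + 3 + 2 + 1 + 1 + 0 + 1 = 16
distinct = 190 − 16 = 174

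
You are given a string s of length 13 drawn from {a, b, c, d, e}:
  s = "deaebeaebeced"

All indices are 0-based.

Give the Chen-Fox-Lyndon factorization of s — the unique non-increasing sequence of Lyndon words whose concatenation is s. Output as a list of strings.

emit factor 1: 'de' (i=0, period=2)
emit factor 2: 'aebeaebeced' (i=2, period=11)

["de", "aebeaebeced"]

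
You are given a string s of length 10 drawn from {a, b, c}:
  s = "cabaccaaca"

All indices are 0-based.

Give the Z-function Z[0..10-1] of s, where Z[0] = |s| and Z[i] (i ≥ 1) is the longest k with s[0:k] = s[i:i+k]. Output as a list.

Z[0]=10
i=1: fresh scan; Z[1]=0
i=2: fresh scan; Z[2]=0
i=3: fresh scan; Z[3]=0
i=4: fresh scan; Z[4]=1 scan→box=[4,5)
i=5: fresh scan; Z[5]=2 scan→box=[5,7)
i=6: min(r-i=1, Z[1]=0)=0; Z[6]=0
i=7: fresh scan; Z[7]=0
i=8: fresh scan; Z[8]=2 scan→box=[8,10)
i=9: min(r-i=1, Z[1]=0)=0; Z[9]=0

[10, 0, 0, 0, 1, 2, 0, 0, 2, 0]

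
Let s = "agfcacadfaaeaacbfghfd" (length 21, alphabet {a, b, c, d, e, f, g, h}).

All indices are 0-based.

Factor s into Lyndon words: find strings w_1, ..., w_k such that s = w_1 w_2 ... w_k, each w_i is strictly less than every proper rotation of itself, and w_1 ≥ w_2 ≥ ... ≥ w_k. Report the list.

emit factor 1: 'agfc' (i=0, period=4)
emit factor 2: 'acadf' (i=4, period=5)
emit factor 3: 'aae' (i=9, period=3)
emit factor 4: 'aacbfghfd' (i=12, period=9)

["agfc", "acadf", "aae", "aacbfghfd"]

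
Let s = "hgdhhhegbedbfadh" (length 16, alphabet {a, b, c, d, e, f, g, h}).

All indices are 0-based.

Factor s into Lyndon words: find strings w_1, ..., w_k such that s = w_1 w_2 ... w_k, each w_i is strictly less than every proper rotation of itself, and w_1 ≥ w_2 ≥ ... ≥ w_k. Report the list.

emit factor 1: 'h' (i=0, period=1)
emit factor 2: 'g' (i=1, period=1)
emit factor 3: 'dhhheg' (i=2, period=6)
emit factor 4: 'bedbf' (i=8, period=5)
emit factor 5: 'adh' (i=13, period=3)

["h", "g", "dhhheg", "bedbf", "adh"]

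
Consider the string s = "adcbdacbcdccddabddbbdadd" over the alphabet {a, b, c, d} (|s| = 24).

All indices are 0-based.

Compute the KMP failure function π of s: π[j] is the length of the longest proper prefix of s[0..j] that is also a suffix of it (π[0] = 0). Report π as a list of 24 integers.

[0, 0, 0, 0, 0, 1, 0, 0, 0, 0, 0, 0, 0, 0, 1, 0, 0, 0, 0, 0, 0, 1, 2, 0]

π[0] = 0
j=1 s[j]='d': π[1]=0 (border '')
j=2 s[j]='c': π[2]=0 (border '')
j=3 s[j]='b': π[3]=0 (border '')
j=4 s[j]='d': π[4]=0 (border '')
j=5 s[j]='a': π[5]=1 (border 'a')
j=6 s[j]='c': k: 1→0; π[6]=0 (border '')
j=7 s[j]='b': π[7]=0 (border '')
j=8 s[j]='c': π[8]=0 (border '')
j=9 s[j]='d': π[9]=0 (border '')
j=10 s[j]='c': π[10]=0 (border '')
j=11 s[j]='c': π[11]=0 (border '')
j=12 s[j]='d': π[12]=0 (border '')
j=13 s[j]='d': π[13]=0 (border '')
j=14 s[j]='a': π[14]=1 (border 'a')
j=15 s[j]='b': k: 1→0; π[15]=0 (border '')
j=16 s[j]='d': π[16]=0 (border '')
j=17 s[j]='d': π[17]=0 (border '')
j=18 s[j]='b': π[18]=0 (border '')
j=19 s[j]='b': π[19]=0 (border '')
j=20 s[j]='d': π[20]=0 (border '')
j=21 s[j]='a': π[21]=1 (border 'a')
j=22 s[j]='d': π[22]=2 (border 'ad')
j=23 s[j]='d': k: 2→0; π[23]=0 (border '')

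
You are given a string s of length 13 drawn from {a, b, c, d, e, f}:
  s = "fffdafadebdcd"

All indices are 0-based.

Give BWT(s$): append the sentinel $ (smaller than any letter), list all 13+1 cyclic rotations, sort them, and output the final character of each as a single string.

dfdedcfbadaff$

rank  rotation        last
    0  $fffdafadebdcd  d
    1  adebdcd$fffdaf  f
    2  afadebdcd$fffd  d
    3  bdcd$fffdafade  e
    4  cd$fffdafadebd  d
    5  d$fffdafadebdc  c
    6  dafadebdcd$fff  f
    7  dcd$fffdafadeb  b
    8  debdcd$fffdafa  a
    9  ebdcd$fffdafad  d
   10  fadebdcd$fffda  a
   11  fdafadebdcd$ff  f
   12  ffdafadebdcd$f  f
   13  fffdafadebdcd$  $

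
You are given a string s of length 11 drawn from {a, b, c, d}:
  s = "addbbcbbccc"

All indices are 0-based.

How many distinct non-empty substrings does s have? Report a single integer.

55

rank→(start, suffix):
  0 → (0, 'addbbcbbccc')
  1 → (3, 'bbcbbccc')
  2 → (6, 'bbccc')
  3 → (4, 'bcbbccc')
  4 → (7, 'bccc')
  5 → (10, 'c')
  6 → (5, 'cbbccc')
  7 → (9, 'cc')
  8 → (8, 'ccc')
  9 → (2, 'dbbcbbccc')
  10 → (1, 'ddbbcbbccc')

SA = [0, 3, 6, 4, 7, 10, 5, 9, 8, 2, 1]
rank  pair      lcp
   1  s[0:],s[3:]  0  ''
   2  s[3:],s[6:]  3  'bbc'
   3  s[6:],s[4:]  1  'b'
   4  s[4:],s[7:]  2  'bc'
   5  s[7:],s[10:]  0  ''
   6  s[10:],s[5:]  1  'c'
   7  s[5:],s[9:]  1  'c'
   8  s[9:],s[8:]  2  'cc'
   9  s[8:],s[2:]  0  ''
  10  s[2:],s[1:]  1  'd'

n(n+1)/2 = 11·12/2 = 66
Σ LCP = 0 + 0 + 3 + 1 + 2 + 0 + 1 + 1 + 2 + 0 + 1 = 11
distinct = 66 − 11 = 55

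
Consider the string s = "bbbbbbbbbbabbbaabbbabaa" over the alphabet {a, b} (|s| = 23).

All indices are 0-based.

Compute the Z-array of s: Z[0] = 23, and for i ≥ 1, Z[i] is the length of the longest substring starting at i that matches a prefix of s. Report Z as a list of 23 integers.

[23, 9, 8, 7, 6, 5, 4, 3, 2, 1, 0, 3, 2, 1, 0, 0, 3, 2, 1, 0, 1, 0, 0]

Z[0]=23
i=1: i≥r, start 0; Z[1]=9 grow→box=[1,10)
i=2: min(r-i=8, Z[1]=9)=8; Z[2]=8
i=3: min(r-i=7, Z[2]=8)=7; Z[3]=7
i=4: min(r-i=6, Z[3]=7)=6; Z[4]=6
i=5: min(r-i=5, Z[4]=6)=5; Z[5]=5
i=6: min(r-i=4, Z[5]=5)=4; Z[6]=4
i=7: min(r-i=3, Z[6]=4)=3; Z[7]=3
i=8: min(r-i=2, Z[7]=3)=2; Z[8]=2
i=9: min(r-i=1, Z[8]=2)=1; Z[9]=1
i=10: i≥r, start 0; Z[10]=0
i=11: i≥r, start 0; Z[11]=3 grow→box=[11,14)
i=12: min(r-i=2, Z[1]=9)=2; Z[12]=2
i=13: min(r-i=1, Z[2]=8)=1; Z[13]=1
i=14: i≥r, start 0; Z[14]=0
i=15: i≥r, start 0; Z[15]=0
i=16: i≥r, start 0; Z[16]=3 grow→box=[16,19)
i=17: min(r-i=2, Z[1]=9)=2; Z[17]=2
i=18: min(r-i=1, Z[2]=8)=1; Z[18]=1
i=19: i≥r, start 0; Z[19]=0
i=20: i≥r, start 0; Z[20]=1 grow→box=[20,21)
i=21: i≥r, start 0; Z[21]=0
i=22: i≥r, start 0; Z[22]=0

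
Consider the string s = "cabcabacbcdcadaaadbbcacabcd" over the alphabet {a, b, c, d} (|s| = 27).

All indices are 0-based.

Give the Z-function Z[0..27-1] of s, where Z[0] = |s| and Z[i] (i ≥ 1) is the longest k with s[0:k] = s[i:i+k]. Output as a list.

Z[0]=27
i=1: i≥r, start 0; Z[1]=0
i=2: i≥r, start 0; Z[2]=0
i=3: i≥r, start 0; Z[3]=3 grow→box=[3,6)
i=4: min(r-i=2, Z[1]=0)=0; Z[4]=0
i=5: min(r-i=1, Z[2]=0)=0; Z[5]=0
i=6: i≥r, start 0; Z[6]=0
i=7: i≥r, start 0; Z[7]=1 grow→box=[7,8)
i=8: i≥r, start 0; Z[8]=0
i=9: i≥r, start 0; Z[9]=1 grow→box=[9,10)
i=10: i≥r, start 0; Z[10]=0
i=11: i≥r, start 0; Z[11]=2 grow→box=[11,13)
i=12: min(r-i=1, Z[1]=0)=0; Z[12]=0
i=13: i≥r, start 0; Z[13]=0
i=14: i≥r, start 0; Z[14]=0
i=15: i≥r, start 0; Z[15]=0
i=16: i≥r, start 0; Z[16]=0
i=17: i≥r, start 0; Z[17]=0
i=18: i≥r, start 0; Z[18]=0
i=19: i≥r, start 0; Z[19]=0
i=20: i≥r, start 0; Z[20]=2 grow→box=[20,22)
i=21: min(r-i=1, Z[1]=0)=0; Z[21]=0
i=22: i≥r, start 0; Z[22]=4 grow→box=[22,26)
i=23: min(r-i=3, Z[1]=0)=0; Z[23]=0
i=24: min(r-i=2, Z[2]=0)=0; Z[24]=0
i=25: min(r-i=1, Z[3]=3)=1; Z[25]=1
i=26: i≥r, start 0; Z[26]=0

[27, 0, 0, 3, 0, 0, 0, 1, 0, 1, 0, 2, 0, 0, 0, 0, 0, 0, 0, 0, 2, 0, 4, 0, 0, 1, 0]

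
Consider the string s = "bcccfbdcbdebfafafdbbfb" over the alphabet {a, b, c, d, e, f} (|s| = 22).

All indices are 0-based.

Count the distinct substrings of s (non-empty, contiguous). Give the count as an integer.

sorted suffixes:
  #0 SA[0]=13  'afafdbbfb'
  #1 SA[1]=15  'afdbbfb'
  #2 SA[2]=21  'b'
  #3 SA[3]=18  'bbfb'
  #4 SA[4]=0  'bcccfbdcbdebfafafdbbfb'
  #5 SA[5]=5  'bdcbdebfafafdbbfb'
  #6 SA[6]=8  'bdebfafafdbbfb'
  #7 SA[7]=11  'bfafafdbbfb'
  #8 SA[8]=19  'bfb'
  #9 SA[9]=7  'cbdebfafafdbbfb'
  #10 SA[10]=1  'cccfbdcbdebfafafdbbfb'
  #11 SA[11]=2  'ccfbdcbdebfafafdbbfb'
  #12 SA[12]=3  'cfbdcbdebfafafdbbfb'
  #13 SA[13]=17  'dbbfb'
  #14 SA[14]=6  'dcbdebfafafdbbfb'
  #15 SA[15]=9  'debfafafdbbfb'
  #16 SA[16]=10  'ebfafafdbbfb'
  #17 SA[17]=12  'fafafdbbfb'
  #18 SA[18]=14  'fafdbbfb'
  #19 SA[19]=20  'fb'
  #20 SA[20]=4  'fbdcbdebfafafdbbfb'
  #21 SA[21]=16  'fdbbfb'

SA = [13, 15, 21, 18, 0, 5, 8, 11, 19, 7, 1, 2, 3, 17, 6, 9, 10, 12, 14, 20, 4, 16]
[i] adj suffixes → lcp
  [1] 13/15 → 2 ('af')
  [2] 15/21 → 0 ('')
  [3] 21/18 → 1 ('b')
  [4] 18/0 → 1 ('b')
  [5] 0/5 → 1 ('b')
  [6] 5/8 → 2 ('bd')
  [7] 8/11 → 1 ('b')
  [8] 11/19 → 2 ('bf')
  [9] 19/7 → 0 ('')
  [10] 7/1 → 1 ('c')
  [11] 1/2 → 2 ('cc')
  [12] 2/3 → 1 ('c')
  [13] 3/17 → 0 ('')
  [14] 17/6 → 1 ('d')
  [15] 6/9 → 1 ('d')
  [16] 9/10 → 0 ('')
  [17] 10/12 → 0 ('')
  [18] 12/14 → 3 ('faf')
  [19] 14/20 → 1 ('f')
  [20] 20/4 → 2 ('fb')
  [21] 4/16 → 1 ('f')

n(n+1)/2 = 22·23/2 = 253
Σ LCP = 0 + 2 + 0 + 1 + 1 + 1 + 2 + 1 + 2 + 0 + 1 + 2 + 1 + 0 + 1 + 1 + 0 + 0 + 3 + 1 + 2 + 1 = 23
distinct = 253 − 23 = 230

230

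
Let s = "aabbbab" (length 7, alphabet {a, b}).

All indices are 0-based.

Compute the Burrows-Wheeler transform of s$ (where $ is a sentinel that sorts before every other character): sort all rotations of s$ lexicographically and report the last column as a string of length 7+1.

b$baabba

rank  rotation  last
    0  $aabbbab  b
    1  aabbbab$  $
    2  ab$aabbb  b
    3  abbbab$a  a
    4  b$aabbba  a
    5  bab$aabb  b
    6  bbab$aab  b
    7  bbbab$aa  a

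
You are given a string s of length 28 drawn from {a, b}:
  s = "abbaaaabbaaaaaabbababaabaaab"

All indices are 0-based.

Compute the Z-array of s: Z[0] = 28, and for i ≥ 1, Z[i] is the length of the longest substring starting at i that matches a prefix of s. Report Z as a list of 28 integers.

Z[0]=28
i=1: outside box; Z[1]=0
i=2: outside box; Z[2]=0
i=3: outside box; Z[3]=1 grow→box=[3,4)
i=4: outside box; Z[4]=1 grow→box=[4,5)
i=5: outside box; Z[5]=1 grow→box=[5,6)
i=6: outside box; Z[6]=7 grow→box=[6,13)
i=7: min(r-i=6, Z[1]=0)=0; Z[7]=0
i=8: min(r-i=5, Z[2]=0)=0; Z[8]=0
i=9: min(r-i=4, Z[3]=1)=1; Z[9]=1
i=10: min(r-i=3, Z[4]=1)=1; Z[10]=1
i=11: min(r-i=2, Z[5]=1)=1; Z[11]=1
i=12: min(r-i=1, Z[6]=7)=1; Z[12]=1
i=13: outside box; Z[13]=1 grow→box=[13,14)
i=14: outside box; Z[14]=4 grow→box=[14,18)
i=15: min(r-i=3, Z[1]=0)=0; Z[15]=0
i=16: min(r-i=2, Z[2]=0)=0; Z[16]=0
i=17: min(r-i=1, Z[3]=1)=1; Z[17]=2 grow→box=[17,19)
i=18: min(r-i=1, Z[1]=0)=0; Z[18]=0
i=19: outside box; Z[19]=2 grow→box=[19,21)
i=20: min(r-i=1, Z[1]=0)=0; Z[20]=0
i=21: outside box; Z[21]=1 grow→box=[21,22)
i=22: outside box; Z[22]=2 grow→box=[22,24)
i=23: min(r-i=1, Z[1]=0)=0; Z[23]=0
i=24: outside box; Z[24]=1 grow→box=[24,25)
i=25: outside box; Z[25]=1 grow→box=[25,26)
i=26: outside box; Z[26]=2 grow→box=[26,28)
i=27: min(r-i=1, Z[1]=0)=0; Z[27]=0

[28, 0, 0, 1, 1, 1, 7, 0, 0, 1, 1, 1, 1, 1, 4, 0, 0, 2, 0, 2, 0, 1, 2, 0, 1, 1, 2, 0]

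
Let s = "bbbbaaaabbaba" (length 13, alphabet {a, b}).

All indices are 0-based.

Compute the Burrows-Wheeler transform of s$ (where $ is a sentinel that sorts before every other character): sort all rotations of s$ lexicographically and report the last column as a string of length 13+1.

abbaabaabbbab$

rank  rotation        last
    0  $bbbbaaaabbaba  a
    1  a$bbbbaaaabbab  b
    2  aaaabbaba$bbbb  b
    3  aaabbaba$bbbba  a
    4  aabbaba$bbbbaa  a
    5  aba$bbbbaaaabb  b
    6  abbaba$bbbbaaa  a
    7  ba$bbbbaaaabba  a
    8  baaaabbaba$bbb  b
    9  baba$bbbbaaaab  b
   10  bbaaaabbaba$bb  b
   11  bbaba$bbbbaaaa  a
   12  bbbaaaabbaba$b  b
   13  bbbbaaaabbaba$  $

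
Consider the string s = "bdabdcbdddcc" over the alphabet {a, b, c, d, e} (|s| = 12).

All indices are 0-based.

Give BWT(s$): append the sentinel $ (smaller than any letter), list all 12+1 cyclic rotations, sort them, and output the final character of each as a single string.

cd$accddbbddb

rank  rotation       last
    0  $bdabdcbdddcc  c
    1  abdcbdddcc$bd  d
    2  bdabdcbdddcc$  $
    3  bdcbdddcc$bda  a
    4  bdddcc$bdabdc  c
    5  c$bdabdcbdddc  c
    6  cbdddcc$bdabd  d
    7  cc$bdabdcbddd  d
    8  dabdcbdddcc$b  b
    9  dcbdddcc$bdab  b
   10  dcc$bdabdcbdd  d
   11  ddcc$bdabdcbd  d
   12  dddcc$bdabdcb  b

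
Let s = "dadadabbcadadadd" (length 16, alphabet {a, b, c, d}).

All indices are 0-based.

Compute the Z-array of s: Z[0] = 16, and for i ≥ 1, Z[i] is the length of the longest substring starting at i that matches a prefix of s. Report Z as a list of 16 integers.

[16, 0, 4, 0, 2, 0, 0, 0, 0, 0, 5, 0, 3, 0, 1, 1]

Z[0]=16
i=1: fresh scan; Z[1]=0
i=2: fresh scan; Z[2]=4 scan→box=[2,6)
i=3: min(r-i=3, Z[1]=0)=0; Z[3]=0
i=4: min(r-i=2, Z[2]=4)=2; Z[4]=2
i=5: min(r-i=1, Z[3]=0)=0; Z[5]=0
i=6: fresh scan; Z[6]=0
i=7: fresh scan; Z[7]=0
i=8: fresh scan; Z[8]=0
i=9: fresh scan; Z[9]=0
i=10: fresh scan; Z[10]=5 scan→box=[10,15)
i=11: min(r-i=4, Z[1]=0)=0; Z[11]=0
i=12: min(r-i=3, Z[2]=4)=3; Z[12]=3
i=13: min(r-i=2, Z[3]=0)=0; Z[13]=0
i=14: min(r-i=1, Z[4]=2)=1; Z[14]=1
i=15: fresh scan; Z[15]=1 scan→box=[15,16)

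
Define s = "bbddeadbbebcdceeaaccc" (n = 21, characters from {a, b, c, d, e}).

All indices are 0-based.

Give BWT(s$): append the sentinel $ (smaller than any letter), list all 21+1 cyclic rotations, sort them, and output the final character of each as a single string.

rank  rotation                last
    0  $bbddeadbbebcdceeaaccc  c
    1  aaccc$bbddeadbbebcdcee  e
    2  accc$bbddeadbbebcdceea  a
    3  adbbebcdceeaaccc$bbdde  e
    4  bbddeadbbebcdceeaaccc$  $
    5  bbebcdceeaaccc$bbddead  d
    6  bcdceeaaccc$bbddeadbbe  e
    7  bddeadbbebcdceeaaccc$b  b
    8  bebcdceeaaccc$bbddeadb  b
    9  c$bbddeadbbebcdceeaacc  c
   10  cc$bbddeadbbebcdceeaac  c
   11  ccc$bbddeadbbebcdceeaa  a
   12  cdceeaaccc$bbddeadbbeb  b
   13  ceeaaccc$bbddeadbbebcd  d
   14  dbbebcdceeaaccc$bbddea  a
   15  dceeaaccc$bbddeadbbebc  c
   16  ddeadbbebcdceeaaccc$bb  b
   17  deadbbebcdceeaaccc$bbd  d
   18  eaaccc$bbddeadbbebcdce  e
   19  eadbbebcdceeaaccc$bbdd  d
   20  ebcdceeaaccc$bbddeadbb  b
   21  eeaaccc$bbddeadbbebcdc  c

ceae$debbccabdacbdedbc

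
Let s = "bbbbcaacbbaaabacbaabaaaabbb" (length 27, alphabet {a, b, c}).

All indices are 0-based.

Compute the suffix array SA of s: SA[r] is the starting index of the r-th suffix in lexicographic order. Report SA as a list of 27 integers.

[20, 10, 21, 17, 11, 22, 5, 18, 12, 23, 14, 6, 26, 19, 9, 16, 13, 25, 8, 24, 0, 1, 2, 3, 4, 15, 7]

rank | idx | suffix
   0 |  20 | aaaabbb
   1 |  10 | aaabacbaabaaaabbb
   2 |  21 | aaabbb
   3 |  17 | aabaaaabbb
   4 |  11 | aabacbaabaaaabbb
   5 |  22 | aabbb
   6 |   5 | aacbbaaabacbaabaaaabbb
   7 |  18 | abaaaabbb
   8 |  12 | abacbaabaaaabbb
   9 |  23 | abbb
  10 |  14 | acbaabaaaabbb
  11 |   6 | acbbaaabacbaabaaaabbb
  12 |  26 | b
  13 |  19 | baaaabbb
  14 |   9 | baaabacbaabaaaabbb
  15 |  16 | baabaaaabbb
  16 |  13 | bacbaabaaaabbb
  17 |  25 | bb
  18 |   8 | bbaaabacbaabaaaabbb
  19 |  24 | bbb
  20 |   0 | bbbbcaacbbaaabacbaabaaaabbb
  21 |   1 | bbbcaacbbaaabacbaabaaaabbb
  22 |   2 | bbcaacbbaaabacbaabaaaabbb
  23 |   3 | bcaacbbaaabacbaabaaaabbb
  24 |   4 | caacbbaaabacbaabaaaabbb
  25 |  15 | cbaabaaaabbb
  26 |   7 | cbbaaabacbaabaaaabbb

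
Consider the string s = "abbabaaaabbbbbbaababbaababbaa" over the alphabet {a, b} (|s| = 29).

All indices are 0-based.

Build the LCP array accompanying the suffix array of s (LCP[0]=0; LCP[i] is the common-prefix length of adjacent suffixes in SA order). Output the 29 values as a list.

rank | idx | suffix
   0 |  28 | a
   1 |  27 | aa
   2 |   5 | aaaabbbbbbaababbaababbaa
   3 |   6 | aaabbbbbbaababbaababbaa
   4 |  21 | aababbaa
   5 |  15 | aababbaababbaa
   6 |   7 | aabbbbbbaababbaababbaa
   7 |   3 | abaaaabbbbbbaababbaababbaa
   8 |  22 | ababbaa
   9 |  16 | ababbaababbaa
  10 |  24 | abbaa
  11 |  18 | abbaababbaa
  12 |   0 | abbabaaaabbbbbbaababbaababbaa
  13 |   8 | abbbbbbaababbaababbaa
  14 |  26 | baa
  15 |   4 | baaaabbbbbbaababbaababbaa
  16 |  20 | baababbaa
  17 |  14 | baababbaababbaa
  18 |   2 | babaaaabbbbbbaababbaababbaa
  19 |  23 | babbaa
  20 |  17 | babbaababbaa
  21 |  25 | bbaa
  22 |  19 | bbaababbaa
  23 |  13 | bbaababbaababbaa
  24 |   1 | bbabaaaabbbbbbaababbaababbaa
  25 |  12 | bbbaababbaababbaa
  26 |  11 | bbbbaababbaababbaa
  27 |  10 | bbbbbaababbaababbaa
  28 |   9 | bbbbbbaababbaababbaa

SA = [28, 27, 5, 6, 21, 15, 7, 3, 22, 16, 24, 18, 0, 8, 26, 4, 20, 14, 2, 23, 17, 25, 19, 13, 1, 12, 11, 10, 9]
i: (SA[i-1],SA[i]) lcp shared
  1: (28,27) 1 'a'
  2: (27,5) 2 'aa'
  3: (5,6) 3 'aaa'
  4: (6,21) 2 'aa'
  5: (21,15) 8 'aababbaa'
  6: (15,7) 3 'aab'
  7: (7,3) 1 'a'
  8: (3,22) 3 'aba'
  9: (22,16) 7 'ababbaa'
  10: (16,24) 2 'ab'
  11: (24,18) 5 'abbaa'
  12: (18,0) 4 'abba'
  13: (0,8) 3 'abb'
  14: (8,26) 0 ''
  15: (26,4) 3 'baa'
  16: (4,20) 3 'baa'
  17: (20,14) 9 'baababbaa'
  18: (14,2) 2 'ba'
  19: (2,23) 3 'bab'
  20: (23,17) 6 'babbaa'
  21: (17,25) 1 'b'
  22: (25,19) 4 'bbaa'
  23: (19,13) 10 'bbaababbaa'
  24: (13,1) 3 'bba'
  25: (1,12) 2 'bb'
  26: (12,11) 3 'bbb'
  27: (11,10) 4 'bbbb'
  28: (10,9) 5 'bbbbb'

[0, 1, 2, 3, 2, 8, 3, 1, 3, 7, 2, 5, 4, 3, 0, 3, 3, 9, 2, 3, 6, 1, 4, 10, 3, 2, 3, 4, 5]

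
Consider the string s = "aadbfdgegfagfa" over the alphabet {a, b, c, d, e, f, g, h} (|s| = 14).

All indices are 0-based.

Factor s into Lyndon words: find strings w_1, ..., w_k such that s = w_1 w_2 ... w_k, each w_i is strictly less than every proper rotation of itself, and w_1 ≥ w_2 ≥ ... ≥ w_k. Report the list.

emit factor 1: 'aadbfdgegfagf' (i=0, period=13)
emit factor 2: 'a' (i=13, period=1)

["aadbfdgegfagf", "a"]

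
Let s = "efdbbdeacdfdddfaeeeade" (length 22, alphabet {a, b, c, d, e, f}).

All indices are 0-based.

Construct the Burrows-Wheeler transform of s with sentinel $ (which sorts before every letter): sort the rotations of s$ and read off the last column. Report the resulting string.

eeefdbaffdabdcddeea$ded

rank  rotation                 last
    0  $efdbbdeacdfdddfaeeeade  e
    1  acdfdddfaeeeade$efdbbde  e
    2  ade$efdbbdeacdfdddfaeee  e
    3  aeeeade$efdbbdeacdfdddf  f
    4  bbdeacdfdddfaeeeade$efd  d
    5  bdeacdfdddfaeeeade$efdb  b
    6  cdfdddfaeeeade$efdbbdea  a
    7  dbbdeacdfdddfaeeeade$ef  f
    8  dddfaeeeade$efdbbdeacdf  f
    9  ddfaeeeade$efdbbdeacdfd  d
   10  de$efdbbdeacdfdddfaeeea  a
   11  deacdfdddfaeeeade$efdbb  b
   12  dfaeeeade$efdbbdeacdfdd  d
   13  dfdddfaeeeade$efdbbdeac  c
   14  e$efdbbdeacdfdddfaeeead  d
   15  eacdfdddfaeeeade$efdbbd  d
   16  eade$efdbbdeacdfdddfaee  e
   17  eeade$efdbbdeacdfdddfae  e
   18  eeeade$efdbbdeacdfdddfa  a
   19  efdbbdeacdfdddfaeeeade$  $
   20  faeeeade$efdbbdeacdfddd  d
   21  fdbbdeacdfdddfaeeeade$e  e
   22  fdddfaeeeade$efdbbdeacd  d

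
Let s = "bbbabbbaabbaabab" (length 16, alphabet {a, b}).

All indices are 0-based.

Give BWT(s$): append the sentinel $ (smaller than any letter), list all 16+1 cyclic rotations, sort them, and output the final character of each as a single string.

rank  rotation           last
    0  $bbbabbbaabbaabab  b
    1  aabab$bbbabbbaabb  b
    2  aabbaabab$bbbabbb  b
    3  ab$bbbabbbaabbaab  b
    4  abab$bbbabbbaabba  a
    5  abbaabab$bbbabbba  a
    6  abbbaabbaabab$bbb  b
    7  b$bbbabbbaabbaaba  a
    8  baabab$bbbabbbaab  b
    9  baabbaabab$bbbabb  b
   10  bab$bbbabbbaabbaa  a
   11  babbbaabbaabab$bb  b
   12  bbaabab$bbbabbbaa  a
   13  bbaabbaabab$bbbab  b
   14  bbabbbaabbaabab$b  b
   15  bbbaabbaabab$bbba  a
   16  bbbabbbaabbaabab$  $

bbbbaababbababba$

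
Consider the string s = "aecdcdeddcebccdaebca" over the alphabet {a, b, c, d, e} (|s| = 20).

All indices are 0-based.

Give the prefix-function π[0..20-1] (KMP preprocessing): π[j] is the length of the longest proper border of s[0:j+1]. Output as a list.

π[0] = 0
j=1 s[j]='e': π[1]=0 (border '')
j=2 s[j]='c': π[2]=0 (border '')
j=3 s[j]='d': π[3]=0 (border '')
j=4 s[j]='c': π[4]=0 (border '')
j=5 s[j]='d': π[5]=0 (border '')
j=6 s[j]='e': π[6]=0 (border '')
j=7 s[j]='d': π[7]=0 (border '')
j=8 s[j]='d': π[8]=0 (border '')
j=9 s[j]='c': π[9]=0 (border '')
j=10 s[j]='e': π[10]=0 (border '')
j=11 s[j]='b': π[11]=0 (border '')
j=12 s[j]='c': π[12]=0 (border '')
j=13 s[j]='c': π[13]=0 (border '')
j=14 s[j]='d': π[14]=0 (border '')
j=15 s[j]='a': π[15]=1 (border 'a')
j=16 s[j]='e': π[16]=2 (border 'ae')
j=17 s[j]='b': k: 2→0; π[17]=0 (border '')
j=18 s[j]='c': π[18]=0 (border '')
j=19 s[j]='a': π[19]=1 (border 'a')

[0, 0, 0, 0, 0, 0, 0, 0, 0, 0, 0, 0, 0, 0, 0, 1, 2, 0, 0, 1]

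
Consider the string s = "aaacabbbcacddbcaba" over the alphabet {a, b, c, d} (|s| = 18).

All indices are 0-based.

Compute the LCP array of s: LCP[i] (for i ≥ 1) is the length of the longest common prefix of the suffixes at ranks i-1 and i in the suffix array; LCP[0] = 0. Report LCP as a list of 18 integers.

sorted suffixes:
  #0 SA[0]=17  'a'
  #1 SA[1]=0  'aaacabbbcacddbcaba'
  #2 SA[2]=1  'aacabbbcacddbcaba'
  #3 SA[3]=15  'aba'
  #4 SA[4]=4  'abbbcacddbcaba'
  #5 SA[5]=2  'acabbbcacddbcaba'
  #6 SA[6]=9  'acddbcaba'
  #7 SA[7]=16  'ba'
  #8 SA[8]=5  'bbbcacddbcaba'
  #9 SA[9]=6  'bbcacddbcaba'
  #10 SA[10]=13  'bcaba'
  #11 SA[11]=7  'bcacddbcaba'
  #12 SA[12]=14  'caba'
  #13 SA[13]=3  'cabbbcacddbcaba'
  #14 SA[14]=8  'cacddbcaba'
  #15 SA[15]=10  'cddbcaba'
  #16 SA[16]=12  'dbcaba'
  #17 SA[17]=11  'ddbcaba'

SA = [17, 0, 1, 15, 4, 2, 9, 16, 5, 6, 13, 7, 14, 3, 8, 10, 12, 11]
i: (SA[i-1],SA[i]) lcp shared
  1: (17,0) 1 'a'
  2: (0,1) 2 'aa'
  3: (1,15) 1 'a'
  4: (15,4) 2 'ab'
  5: (4,2) 1 'a'
  6: (2,9) 2 'ac'
  7: (9,16) 0 ''
  8: (16,5) 1 'b'
  9: (5,6) 2 'bb'
  10: (6,13) 1 'b'
  11: (13,7) 3 'bca'
  12: (7,14) 0 ''
  13: (14,3) 3 'cab'
  14: (3,8) 2 'ca'
  15: (8,10) 1 'c'
  16: (10,12) 0 ''
  17: (12,11) 1 'd'

[0, 1, 2, 1, 2, 1, 2, 0, 1, 2, 1, 3, 0, 3, 2, 1, 0, 1]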